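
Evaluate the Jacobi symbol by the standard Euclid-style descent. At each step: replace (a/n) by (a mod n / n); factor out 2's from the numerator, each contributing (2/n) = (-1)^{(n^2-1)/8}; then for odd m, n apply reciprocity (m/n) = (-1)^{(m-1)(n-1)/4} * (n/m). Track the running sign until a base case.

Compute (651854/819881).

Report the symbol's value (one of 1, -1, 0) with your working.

-1

651854 = 2^1·325927; (2/819881) = +1 since 819881 mod 8 = 1, so (651854/819881) = (+1)^1·(325927/819881); sign now +1
reciprocity: (325927/819881) = +1·(819881/325927) since 325927 mod 4 = 3, 819881 mod 4 = 1; sign now +1
(819881/325927) = (168027/325927)   [reduce mod 325927]
reciprocity: (168027/325927) = -1·(325927/168027) since 168027 mod 4 = 3, 325927 mod 4 = 3; sign now -1
(325927/168027) = (157900/168027)   [reduce mod 168027]
157900 = 2^2·39475; (2/168027) = -1 since 168027 mod 8 = 3, so (157900/168027) = (-1)^2·(39475/168027); sign now -1
reciprocity: (39475/168027) = -1·(168027/39475) since 39475 mod 4 = 3, 168027 mod 4 = 3; sign now +1
(168027/39475) = (10127/39475)   [reduce mod 39475]
reciprocity: (10127/39475) = -1·(39475/10127) since 10127 mod 4 = 3, 39475 mod 4 = 3; sign now -1
(39475/10127) = (9094/10127)   [reduce mod 10127]
9094 = 2^1·4547; (2/10127) = +1 since 10127 mod 8 = 7, so (9094/10127) = (+1)^1·(4547/10127); sign now -1
reciprocity: (4547/10127) = -1·(10127/4547) since 4547 mod 4 = 3, 10127 mod 4 = 3; sign now +1
(10127/4547) = (1033/4547)   [reduce mod 4547]
reciprocity: (1033/4547) = +1·(4547/1033) since 1033 mod 4 = 1, 4547 mod 4 = 3; sign now +1
(4547/1033) = (415/1033)   [reduce mod 1033]
reciprocity: (415/1033) = +1·(1033/415) since 415 mod 4 = 3, 1033 mod 4 = 1; sign now +1
(1033/415) = (203/415)   [reduce mod 415]
reciprocity: (203/415) = -1·(415/203) since 203 mod 4 = 3, 415 mod 4 = 3; sign now -1
(415/203) = (9/203)   [reduce mod 203]
reciprocity: (9/203) = +1·(203/9) since 9 mod 4 = 1, 203 mod 4 = 3; sign now -1
(203/9) = (5/9)   [reduce mod 9]
reciprocity: (5/9) = +1·(9/5) since 5 mod 4 = 1, 9 mod 4 = 1; sign now -1
(9/5) = (4/5)   [reduce mod 5]
4 = 2^2·1; (2/5) = -1 since 5 mod 8 = 5, so (4/5) = (-1)^2·(1/5); sign now -1
(1/5) = 1; final value = sign = -1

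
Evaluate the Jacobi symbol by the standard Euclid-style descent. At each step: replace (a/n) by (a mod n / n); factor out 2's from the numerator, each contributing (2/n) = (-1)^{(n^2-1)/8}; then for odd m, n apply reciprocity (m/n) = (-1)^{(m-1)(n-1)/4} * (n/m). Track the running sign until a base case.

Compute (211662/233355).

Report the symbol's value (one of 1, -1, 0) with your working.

0

factor out 2^1: 211662 = 2^1·105831; with 233355 mod 8 = 3, (2/233355) = -1; sign now -1; continue with (105831/233355)
flip (105831/233355) -> (233355/105831): both odd, 105831 mod 4 = 3, 233355 mod 4 = 3, so the flip contributes -1; sign now +1
(233355/105831): 233355 mod 105831 = 21693, so (233355/105831) = (21693/105831)
flip (21693/105831) -> (105831/21693): both odd, 21693 mod 4 = 1, 105831 mod 4 = 3, so the flip contributes +1; sign now +1
(105831/21693): 105831 mod 21693 = 19059, so (105831/21693) = (19059/21693)
flip (19059/21693) -> (21693/19059): both odd, 19059 mod 4 = 3, 21693 mod 4 = 1, so the flip contributes +1; sign now +1
(21693/19059): 21693 mod 19059 = 2634, so (21693/19059) = (2634/19059)
factor out 2^1: 2634 = 2^1·1317; with 19059 mod 8 = 3, (2/19059) = -1; sign now -1; continue with (1317/19059)
flip (1317/19059) -> (19059/1317): both odd, 1317 mod 4 = 1, 19059 mod 4 = 3, so the flip contributes +1; sign now -1
(19059/1317): 19059 mod 1317 = 621, so (19059/1317) = (621/1317)
flip (621/1317) -> (1317/621): both odd, 621 mod 4 = 1, 1317 mod 4 = 1, so the flip contributes +1; sign now -1
(1317/621): 1317 mod 621 = 75, so (1317/621) = (75/621)
flip (75/621) -> (621/75): both odd, 75 mod 4 = 3, 621 mod 4 = 1, so the flip contributes +1; sign now -1
(621/75): 621 mod 75 = 21, so (621/75) = (21/75)
flip (21/75) -> (75/21): both odd, 21 mod 4 = 1, 75 mod 4 = 3, so the flip contributes +1; sign now -1
(75/21): 75 mod 21 = 12, so (75/21) = (12/21)
factor out 2^2: 12 = 2^2·3; with 21 mod 8 = 5, (2/21) = -1; sign now -1; continue with (3/21)
flip (3/21) -> (21/3): both odd, 3 mod 4 = 3, 21 mod 4 = 1, so the flip contributes +1; sign now -1
(21/3): 21 mod 3 = 0, so (21/3) = (0/3)
reached (0/3); gcd(a, n) > 1, so (0/3) = 0 and the symbol is 0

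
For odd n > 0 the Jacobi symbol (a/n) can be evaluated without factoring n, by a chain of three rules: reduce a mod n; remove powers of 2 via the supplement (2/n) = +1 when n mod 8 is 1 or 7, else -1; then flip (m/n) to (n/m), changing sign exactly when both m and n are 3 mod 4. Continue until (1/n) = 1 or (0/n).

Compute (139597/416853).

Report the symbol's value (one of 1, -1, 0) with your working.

1

flip (139597/416853) -> (416853/139597): both odd, 139597 mod 4 = 1, 416853 mod 4 = 1, so the flip contributes +1; sign now +1
(416853/139597): 416853 mod 139597 = 137659, so (416853/139597) = (137659/139597)
flip (137659/139597) -> (139597/137659): both odd, 137659 mod 4 = 3, 139597 mod 4 = 1, so the flip contributes +1; sign now +1
(139597/137659): 139597 mod 137659 = 1938, so (139597/137659) = (1938/137659)
factor out 2^1: 1938 = 2^1·969; with 137659 mod 8 = 3, (2/137659) = -1; sign now -1; continue with (969/137659)
flip (969/137659) -> (137659/969): both odd, 969 mod 4 = 1, 137659 mod 4 = 3, so the flip contributes +1; sign now -1
(137659/969): 137659 mod 969 = 61, so (137659/969) = (61/969)
flip (61/969) -> (969/61): both odd, 61 mod 4 = 1, 969 mod 4 = 1, so the flip contributes +1; sign now -1
(969/61): 969 mod 61 = 54, so (969/61) = (54/61)
factor out 2^1: 54 = 2^1·27; with 61 mod 8 = 5, (2/61) = -1; sign now +1; continue with (27/61)
flip (27/61) -> (61/27): both odd, 27 mod 4 = 3, 61 mod 4 = 1, so the flip contributes +1; sign now +1
(61/27): 61 mod 27 = 7, so (61/27) = (7/27)
flip (7/27) -> (27/7): both odd, 7 mod 4 = 3, 27 mod 4 = 3, so the flip contributes -1; sign now -1
(27/7): 27 mod 7 = 6, so (27/7) = (6/7)
factor out 2^1: 6 = 2^1·3; with 7 mod 8 = 7, (2/7) = +1; sign now -1; continue with (3/7)
flip (3/7) -> (7/3): both odd, 3 mod 4 = 3, 7 mod 4 = 3, so the flip contributes -1; sign now +1
(7/3): 7 mod 3 = 1, so (7/3) = (1/3)
reached (1/3) = 1, so the symbol is +1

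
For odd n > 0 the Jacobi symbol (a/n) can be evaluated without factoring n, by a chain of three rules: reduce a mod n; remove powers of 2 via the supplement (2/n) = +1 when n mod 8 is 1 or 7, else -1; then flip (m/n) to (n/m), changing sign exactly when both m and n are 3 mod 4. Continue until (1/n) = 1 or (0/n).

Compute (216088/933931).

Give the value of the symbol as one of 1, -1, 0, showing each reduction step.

216088 = 2^3·27011; (2/933931) = -1 since 933931 mod 8 = 3, so (216088/933931) = (-1)^3·(27011/933931); sign now -1
reciprocity: (27011/933931) = -1·(933931/27011) since 27011 mod 4 = 3, 933931 mod 4 = 3; sign now +1
(933931/27011) = (15557/27011)   [reduce mod 27011]
reciprocity: (15557/27011) = +1·(27011/15557) since 15557 mod 4 = 1, 27011 mod 4 = 3; sign now +1
(27011/15557) = (11454/15557)   [reduce mod 15557]
11454 = 2^1·5727; (2/15557) = -1 since 15557 mod 8 = 5, so (11454/15557) = (-1)^1·(5727/15557); sign now -1
reciprocity: (5727/15557) = +1·(15557/5727) since 5727 mod 4 = 3, 15557 mod 4 = 1; sign now -1
(15557/5727) = (4103/5727)   [reduce mod 5727]
reciprocity: (4103/5727) = -1·(5727/4103) since 4103 mod 4 = 3, 5727 mod 4 = 3; sign now +1
(5727/4103) = (1624/4103)   [reduce mod 4103]
1624 = 2^3·203; (2/4103) = +1 since 4103 mod 8 = 7, so (1624/4103) = (+1)^3·(203/4103); sign now +1
reciprocity: (203/4103) = -1·(4103/203) since 203 mod 4 = 3, 4103 mod 4 = 3; sign now -1
(4103/203) = (43/203)   [reduce mod 203]
reciprocity: (43/203) = -1·(203/43) since 43 mod 4 = 3, 203 mod 4 = 3; sign now +1
(203/43) = (31/43)   [reduce mod 43]
reciprocity: (31/43) = -1·(43/31) since 31 mod 4 = 3, 43 mod 4 = 3; sign now -1
(43/31) = (12/31)   [reduce mod 31]
12 = 2^2·3; (2/31) = +1 since 31 mod 8 = 7, so (12/31) = (+1)^2·(3/31); sign now -1
reciprocity: (3/31) = -1·(31/3) since 3 mod 4 = 3, 31 mod 4 = 3; sign now +1
(31/3) = (1/3)   [reduce mod 3]
(1/3) = 1; final value = sign = +1

1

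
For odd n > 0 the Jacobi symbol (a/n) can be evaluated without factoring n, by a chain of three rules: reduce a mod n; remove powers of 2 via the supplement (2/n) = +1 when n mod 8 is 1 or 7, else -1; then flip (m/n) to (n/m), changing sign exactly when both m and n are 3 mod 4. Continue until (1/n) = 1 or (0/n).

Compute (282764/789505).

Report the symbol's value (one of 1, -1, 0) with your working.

factor out 2^2: 282764 = 2^2·70691; with 789505 mod 8 = 1, (2/789505) = +1; sign now +1; continue with (70691/789505)
flip (70691/789505) -> (789505/70691): both odd, 70691 mod 4 = 3, 789505 mod 4 = 1, so the flip contributes +1; sign now +1
(789505/70691): 789505 mod 70691 = 11904, so (789505/70691) = (11904/70691)
factor out 2^7: 11904 = 2^7·93; with 70691 mod 8 = 3, (2/70691) = -1; sign now -1; continue with (93/70691)
flip (93/70691) -> (70691/93): both odd, 93 mod 4 = 1, 70691 mod 4 = 3, so the flip contributes +1; sign now -1
(70691/93): 70691 mod 93 = 11, so (70691/93) = (11/93)
flip (11/93) -> (93/11): both odd, 11 mod 4 = 3, 93 mod 4 = 1, so the flip contributes +1; sign now -1
(93/11): 93 mod 11 = 5, so (93/11) = (5/11)
flip (5/11) -> (11/5): both odd, 5 mod 4 = 1, 11 mod 4 = 3, so the flip contributes +1; sign now -1
(11/5): 11 mod 5 = 1, so (11/5) = (1/5)
reached (1/5) = 1, so the symbol is -1

-1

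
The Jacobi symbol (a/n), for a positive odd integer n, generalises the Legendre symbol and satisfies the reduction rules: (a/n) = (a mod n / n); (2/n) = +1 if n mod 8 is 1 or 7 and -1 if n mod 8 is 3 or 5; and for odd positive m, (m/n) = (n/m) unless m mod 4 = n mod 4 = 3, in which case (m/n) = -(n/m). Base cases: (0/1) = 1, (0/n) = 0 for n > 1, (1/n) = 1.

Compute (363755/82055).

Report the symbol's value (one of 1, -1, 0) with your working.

(363755/82055) = (35535/82055)   [reduce mod 82055]
reciprocity: (35535/82055) = -1·(82055/35535) since 35535 mod 4 = 3, 82055 mod 4 = 3; sign now -1
(82055/35535) = (10985/35535)   [reduce mod 35535]
reciprocity: (10985/35535) = +1·(35535/10985) since 10985 mod 4 = 1, 35535 mod 4 = 3; sign now -1
(35535/10985) = (2580/10985)   [reduce mod 10985]
2580 = 2^2·645; (2/10985) = +1 since 10985 mod 8 = 1, so (2580/10985) = (+1)^2·(645/10985); sign now -1
reciprocity: (645/10985) = +1·(10985/645) since 645 mod 4 = 1, 10985 mod 4 = 1; sign now -1
(10985/645) = (20/645)   [reduce mod 645]
20 = 2^2·5; (2/645) = -1 since 645 mod 8 = 5, so (20/645) = (-1)^2·(5/645); sign now -1
reciprocity: (5/645) = +1·(645/5) since 5 mod 4 = 1, 645 mod 4 = 1; sign now -1
(645/5) = (0/5)   [reduce mod 5]
(0/5) = 0   [gcd(a, n) > 1]; final value = 0

0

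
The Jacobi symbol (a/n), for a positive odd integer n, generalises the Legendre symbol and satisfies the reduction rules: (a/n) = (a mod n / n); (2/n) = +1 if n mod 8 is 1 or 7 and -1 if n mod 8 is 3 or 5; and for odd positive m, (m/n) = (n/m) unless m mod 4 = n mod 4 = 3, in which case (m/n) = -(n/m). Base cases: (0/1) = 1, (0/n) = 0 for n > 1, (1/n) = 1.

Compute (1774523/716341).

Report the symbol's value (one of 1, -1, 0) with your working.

(1774523/716341): 1774523 mod 716341 = 341841, so (1774523/716341) = (341841/716341)
flip (341841/716341) -> (716341/341841): both odd, 341841 mod 4 = 1, 716341 mod 4 = 1, so the flip contributes +1; sign now +1
(716341/341841): 716341 mod 341841 = 32659, so (716341/341841) = (32659/341841)
flip (32659/341841) -> (341841/32659): both odd, 32659 mod 4 = 3, 341841 mod 4 = 1, so the flip contributes +1; sign now +1
(341841/32659): 341841 mod 32659 = 15251, so (341841/32659) = (15251/32659)
flip (15251/32659) -> (32659/15251): both odd, 15251 mod 4 = 3, 32659 mod 4 = 3, so the flip contributes -1; sign now -1
(32659/15251): 32659 mod 15251 = 2157, so (32659/15251) = (2157/15251)
flip (2157/15251) -> (15251/2157): both odd, 2157 mod 4 = 1, 15251 mod 4 = 3, so the flip contributes +1; sign now -1
(15251/2157): 15251 mod 2157 = 152, so (15251/2157) = (152/2157)
factor out 2^3: 152 = 2^3·19; with 2157 mod 8 = 5, (2/2157) = -1; sign now +1; continue with (19/2157)
flip (19/2157) -> (2157/19): both odd, 19 mod 4 = 3, 2157 mod 4 = 1, so the flip contributes +1; sign now +1
(2157/19): 2157 mod 19 = 10, so (2157/19) = (10/19)
factor out 2^1: 10 = 2^1·5; with 19 mod 8 = 3, (2/19) = -1; sign now -1; continue with (5/19)
flip (5/19) -> (19/5): both odd, 5 mod 4 = 1, 19 mod 4 = 3, so the flip contributes +1; sign now -1
(19/5): 19 mod 5 = 4, so (19/5) = (4/5)
factor out 2^2: 4 = 2^2·1; with 5 mod 8 = 5, (2/5) = -1; sign now -1; continue with (1/5)
reached (1/5) = 1, so the symbol is -1

-1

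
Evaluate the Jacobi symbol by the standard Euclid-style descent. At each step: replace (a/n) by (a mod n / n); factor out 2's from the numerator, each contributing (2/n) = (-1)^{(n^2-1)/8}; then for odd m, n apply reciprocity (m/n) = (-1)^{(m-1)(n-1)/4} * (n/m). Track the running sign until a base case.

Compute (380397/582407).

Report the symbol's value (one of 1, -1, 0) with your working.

1

reciprocity: (380397/582407) = +1·(582407/380397) since 380397 mod 4 = 1, 582407 mod 4 = 3; sign now +1
(582407/380397) = (202010/380397)   [reduce mod 380397]
202010 = 2^1·101005; (2/380397) = -1 since 380397 mod 8 = 5, so (202010/380397) = (-1)^1·(101005/380397); sign now -1
reciprocity: (101005/380397) = +1·(380397/101005) since 101005 mod 4 = 1, 380397 mod 4 = 1; sign now -1
(380397/101005) = (77382/101005)   [reduce mod 101005]
77382 = 2^1·38691; (2/101005) = -1 since 101005 mod 8 = 5, so (77382/101005) = (-1)^1·(38691/101005); sign now +1
reciprocity: (38691/101005) = +1·(101005/38691) since 38691 mod 4 = 3, 101005 mod 4 = 1; sign now +1
(101005/38691) = (23623/38691)   [reduce mod 38691]
reciprocity: (23623/38691) = -1·(38691/23623) since 23623 mod 4 = 3, 38691 mod 4 = 3; sign now -1
(38691/23623) = (15068/23623)   [reduce mod 23623]
15068 = 2^2·3767; (2/23623) = +1 since 23623 mod 8 = 7, so (15068/23623) = (+1)^2·(3767/23623); sign now -1
reciprocity: (3767/23623) = -1·(23623/3767) since 3767 mod 4 = 3, 23623 mod 4 = 3; sign now +1
(23623/3767) = (1021/3767)   [reduce mod 3767]
reciprocity: (1021/3767) = +1·(3767/1021) since 1021 mod 4 = 1, 3767 mod 4 = 3; sign now +1
(3767/1021) = (704/1021)   [reduce mod 1021]
704 = 2^6·11; (2/1021) = -1 since 1021 mod 8 = 5, so (704/1021) = (-1)^6·(11/1021); sign now +1
reciprocity: (11/1021) = +1·(1021/11) since 11 mod 4 = 3, 1021 mod 4 = 1; sign now +1
(1021/11) = (9/11)   [reduce mod 11]
reciprocity: (9/11) = +1·(11/9) since 9 mod 4 = 1, 11 mod 4 = 3; sign now +1
(11/9) = (2/9)   [reduce mod 9]
2 = 2^1·1; (2/9) = +1 since 9 mod 8 = 1, so (2/9) = (+1)^1·(1/9); sign now +1
(1/9) = 1; final value = sign = +1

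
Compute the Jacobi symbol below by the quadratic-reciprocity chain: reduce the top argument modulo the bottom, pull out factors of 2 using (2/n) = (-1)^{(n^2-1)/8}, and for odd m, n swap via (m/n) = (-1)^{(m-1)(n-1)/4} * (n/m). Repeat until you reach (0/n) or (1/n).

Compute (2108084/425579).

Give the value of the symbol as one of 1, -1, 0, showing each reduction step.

(2108084/425579): 2108084 mod 425579 = 405768, so (2108084/425579) = (405768/425579)
factor out 2^3: 405768 = 2^3·50721; with 425579 mod 8 = 3, (2/425579) = -1; sign now -1; continue with (50721/425579)
flip (50721/425579) -> (425579/50721): both odd, 50721 mod 4 = 1, 425579 mod 4 = 3, so the flip contributes +1; sign now -1
(425579/50721): 425579 mod 50721 = 19811, so (425579/50721) = (19811/50721)
flip (19811/50721) -> (50721/19811): both odd, 19811 mod 4 = 3, 50721 mod 4 = 1, so the flip contributes +1; sign now -1
(50721/19811): 50721 mod 19811 = 11099, so (50721/19811) = (11099/19811)
flip (11099/19811) -> (19811/11099): both odd, 11099 mod 4 = 3, 19811 mod 4 = 3, so the flip contributes -1; sign now +1
(19811/11099): 19811 mod 11099 = 8712, so (19811/11099) = (8712/11099)
factor out 2^3: 8712 = 2^3·1089; with 11099 mod 8 = 3, (2/11099) = -1; sign now -1; continue with (1089/11099)
flip (1089/11099) -> (11099/1089): both odd, 1089 mod 4 = 1, 11099 mod 4 = 3, so the flip contributes +1; sign now -1
(11099/1089): 11099 mod 1089 = 209, so (11099/1089) = (209/1089)
flip (209/1089) -> (1089/209): both odd, 209 mod 4 = 1, 1089 mod 4 = 1, so the flip contributes +1; sign now -1
(1089/209): 1089 mod 209 = 44, so (1089/209) = (44/209)
factor out 2^2: 44 = 2^2·11; with 209 mod 8 = 1, (2/209) = +1; sign now -1; continue with (11/209)
flip (11/209) -> (209/11): both odd, 11 mod 4 = 3, 209 mod 4 = 1, so the flip contributes +1; sign now -1
(209/11): 209 mod 11 = 0, so (209/11) = (0/11)
reached (0/11); gcd(a, n) > 1, so (0/11) = 0 and the symbol is 0

0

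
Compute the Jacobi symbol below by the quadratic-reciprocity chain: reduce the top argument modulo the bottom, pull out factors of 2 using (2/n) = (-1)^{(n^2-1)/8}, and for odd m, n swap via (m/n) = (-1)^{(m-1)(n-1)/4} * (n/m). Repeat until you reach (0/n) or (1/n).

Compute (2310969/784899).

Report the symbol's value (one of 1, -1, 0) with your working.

(2310969/784899) = (741171/784899)   [reduce mod 784899]
reciprocity: (741171/784899) = -1·(784899/741171) since 741171 mod 4 = 3, 784899 mod 4 = 3; sign now -1
(784899/741171) = (43728/741171)   [reduce mod 741171]
43728 = 2^4·2733; (2/741171) = -1 since 741171 mod 8 = 3, so (43728/741171) = (-1)^4·(2733/741171); sign now -1
reciprocity: (2733/741171) = +1·(741171/2733) since 2733 mod 4 = 1, 741171 mod 4 = 3; sign now -1
(741171/2733) = (528/2733)   [reduce mod 2733]
528 = 2^4·33; (2/2733) = -1 since 2733 mod 8 = 5, so (528/2733) = (-1)^4·(33/2733); sign now -1
reciprocity: (33/2733) = +1·(2733/33) since 33 mod 4 = 1, 2733 mod 4 = 1; sign now -1
(2733/33) = (27/33)   [reduce mod 33]
reciprocity: (27/33) = +1·(33/27) since 27 mod 4 = 3, 33 mod 4 = 1; sign now -1
(33/27) = (6/27)   [reduce mod 27]
6 = 2^1·3; (2/27) = -1 since 27 mod 8 = 3, so (6/27) = (-1)^1·(3/27); sign now +1
reciprocity: (3/27) = -1·(27/3) since 3 mod 4 = 3, 27 mod 4 = 3; sign now -1
(27/3) = (0/3)   [reduce mod 3]
(0/3) = 0   [gcd(a, n) > 1]; final value = 0

0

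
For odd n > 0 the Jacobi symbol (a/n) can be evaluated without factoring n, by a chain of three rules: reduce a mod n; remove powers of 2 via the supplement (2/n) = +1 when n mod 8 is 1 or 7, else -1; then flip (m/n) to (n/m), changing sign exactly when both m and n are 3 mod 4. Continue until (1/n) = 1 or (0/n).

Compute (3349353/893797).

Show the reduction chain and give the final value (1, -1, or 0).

1

(3349353/893797): 3349353 mod 893797 = 667962, so (3349353/893797) = (667962/893797)
factor out 2^1: 667962 = 2^1·333981; with 893797 mod 8 = 5, (2/893797) = -1; sign now -1; continue with (333981/893797)
flip (333981/893797) -> (893797/333981): both odd, 333981 mod 4 = 1, 893797 mod 4 = 1, so the flip contributes +1; sign now -1
(893797/333981): 893797 mod 333981 = 225835, so (893797/333981) = (225835/333981)
flip (225835/333981) -> (333981/225835): both odd, 225835 mod 4 = 3, 333981 mod 4 = 1, so the flip contributes +1; sign now -1
(333981/225835): 333981 mod 225835 = 108146, so (333981/225835) = (108146/225835)
factor out 2^1: 108146 = 2^1·54073; with 225835 mod 8 = 3, (2/225835) = -1; sign now +1; continue with (54073/225835)
flip (54073/225835) -> (225835/54073): both odd, 54073 mod 4 = 1, 225835 mod 4 = 3, so the flip contributes +1; sign now +1
(225835/54073): 225835 mod 54073 = 9543, so (225835/54073) = (9543/54073)
flip (9543/54073) -> (54073/9543): both odd, 9543 mod 4 = 3, 54073 mod 4 = 1, so the flip contributes +1; sign now +1
(54073/9543): 54073 mod 9543 = 6358, so (54073/9543) = (6358/9543)
factor out 2^1: 6358 = 2^1·3179; with 9543 mod 8 = 7, (2/9543) = +1; sign now +1; continue with (3179/9543)
flip (3179/9543) -> (9543/3179): both odd, 3179 mod 4 = 3, 9543 mod 4 = 3, so the flip contributes -1; sign now -1
(9543/3179): 9543 mod 3179 = 6, so (9543/3179) = (6/3179)
factor out 2^1: 6 = 2^1·3; with 3179 mod 8 = 3, (2/3179) = -1; sign now +1; continue with (3/3179)
flip (3/3179) -> (3179/3): both odd, 3 mod 4 = 3, 3179 mod 4 = 3, so the flip contributes -1; sign now -1
(3179/3): 3179 mod 3 = 2, so (3179/3) = (2/3)
factor out 2^1: 2 = 2^1·1; with 3 mod 8 = 3, (2/3) = -1; sign now +1; continue with (1/3)
reached (1/3) = 1, so the symbol is +1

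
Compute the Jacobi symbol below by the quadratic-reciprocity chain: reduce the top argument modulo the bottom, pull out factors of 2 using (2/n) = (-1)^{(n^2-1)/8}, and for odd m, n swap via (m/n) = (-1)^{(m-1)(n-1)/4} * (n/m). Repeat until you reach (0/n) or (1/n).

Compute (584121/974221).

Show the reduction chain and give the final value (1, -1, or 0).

flip (584121/974221) -> (974221/584121): both odd, 584121 mod 4 = 1, 974221 mod 4 = 1, so the flip contributes +1; sign now +1
(974221/584121): 974221 mod 584121 = 390100, so (974221/584121) = (390100/584121)
factor out 2^2: 390100 = 2^2·97525; with 584121 mod 8 = 1, (2/584121) = +1; sign now +1; continue with (97525/584121)
flip (97525/584121) -> (584121/97525): both odd, 97525 mod 4 = 1, 584121 mod 4 = 1, so the flip contributes +1; sign now +1
(584121/97525): 584121 mod 97525 = 96496, so (584121/97525) = (96496/97525)
factor out 2^4: 96496 = 2^4·6031; with 97525 mod 8 = 5, (2/97525) = -1; sign now +1; continue with (6031/97525)
flip (6031/97525) -> (97525/6031): both odd, 6031 mod 4 = 3, 97525 mod 4 = 1, so the flip contributes +1; sign now +1
(97525/6031): 97525 mod 6031 = 1029, so (97525/6031) = (1029/6031)
flip (1029/6031) -> (6031/1029): both odd, 1029 mod 4 = 1, 6031 mod 4 = 3, so the flip contributes +1; sign now +1
(6031/1029): 6031 mod 1029 = 886, so (6031/1029) = (886/1029)
factor out 2^1: 886 = 2^1·443; with 1029 mod 8 = 5, (2/1029) = -1; sign now -1; continue with (443/1029)
flip (443/1029) -> (1029/443): both odd, 443 mod 4 = 3, 1029 mod 4 = 1, so the flip contributes +1; sign now -1
(1029/443): 1029 mod 443 = 143, so (1029/443) = (143/443)
flip (143/443) -> (443/143): both odd, 143 mod 4 = 3, 443 mod 4 = 3, so the flip contributes -1; sign now +1
(443/143): 443 mod 143 = 14, so (443/143) = (14/143)
factor out 2^1: 14 = 2^1·7; with 143 mod 8 = 7, (2/143) = +1; sign now +1; continue with (7/143)
flip (7/143) -> (143/7): both odd, 7 mod 4 = 3, 143 mod 4 = 3, so the flip contributes -1; sign now -1
(143/7): 143 mod 7 = 3, so (143/7) = (3/7)
flip (3/7) -> (7/3): both odd, 3 mod 4 = 3, 7 mod 4 = 3, so the flip contributes -1; sign now +1
(7/3): 7 mod 3 = 1, so (7/3) = (1/3)
reached (1/3) = 1, so the symbol is +1

1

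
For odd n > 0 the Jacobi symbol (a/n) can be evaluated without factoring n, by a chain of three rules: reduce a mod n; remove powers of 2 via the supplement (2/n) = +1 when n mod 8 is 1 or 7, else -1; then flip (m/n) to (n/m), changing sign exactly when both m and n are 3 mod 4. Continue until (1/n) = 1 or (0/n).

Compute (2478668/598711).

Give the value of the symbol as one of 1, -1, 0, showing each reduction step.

(2478668/598711): 2478668 mod 598711 = 83824, so (2478668/598711) = (83824/598711)
factor out 2^4: 83824 = 2^4·5239; with 598711 mod 8 = 7, (2/598711) = +1; sign now +1; continue with (5239/598711)
flip (5239/598711) -> (598711/5239): both odd, 5239 mod 4 = 3, 598711 mod 4 = 3, so the flip contributes -1; sign now -1
(598711/5239): 598711 mod 5239 = 1465, so (598711/5239) = (1465/5239)
flip (1465/5239) -> (5239/1465): both odd, 1465 mod 4 = 1, 5239 mod 4 = 3, so the flip contributes +1; sign now -1
(5239/1465): 5239 mod 1465 = 844, so (5239/1465) = (844/1465)
factor out 2^2: 844 = 2^2·211; with 1465 mod 8 = 1, (2/1465) = +1; sign now -1; continue with (211/1465)
flip (211/1465) -> (1465/211): both odd, 211 mod 4 = 3, 1465 mod 4 = 1, so the flip contributes +1; sign now -1
(1465/211): 1465 mod 211 = 199, so (1465/211) = (199/211)
flip (199/211) -> (211/199): both odd, 199 mod 4 = 3, 211 mod 4 = 3, so the flip contributes -1; sign now +1
(211/199): 211 mod 199 = 12, so (211/199) = (12/199)
factor out 2^2: 12 = 2^2·3; with 199 mod 8 = 7, (2/199) = +1; sign now +1; continue with (3/199)
flip (3/199) -> (199/3): both odd, 3 mod 4 = 3, 199 mod 4 = 3, so the flip contributes -1; sign now -1
(199/3): 199 mod 3 = 1, so (199/3) = (1/3)
reached (1/3) = 1, so the symbol is -1

-1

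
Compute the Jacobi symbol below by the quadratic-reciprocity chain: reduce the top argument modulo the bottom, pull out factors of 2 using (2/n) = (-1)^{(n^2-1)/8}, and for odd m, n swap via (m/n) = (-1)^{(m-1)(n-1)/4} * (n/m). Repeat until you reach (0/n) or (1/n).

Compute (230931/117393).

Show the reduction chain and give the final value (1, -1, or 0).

0

(230931/117393) = (113538/117393)   [reduce mod 117393]
113538 = 2^1·56769; (2/117393) = +1 since 117393 mod 8 = 1, so (113538/117393) = (+1)^1·(56769/117393); sign now +1
reciprocity: (56769/117393) = +1·(117393/56769) since 56769 mod 4 = 1, 117393 mod 4 = 1; sign now +1
(117393/56769) = (3855/56769)   [reduce mod 56769]
reciprocity: (3855/56769) = +1·(56769/3855) since 3855 mod 4 = 3, 56769 mod 4 = 1; sign now +1
(56769/3855) = (2799/3855)   [reduce mod 3855]
reciprocity: (2799/3855) = -1·(3855/2799) since 2799 mod 4 = 3, 3855 mod 4 = 3; sign now -1
(3855/2799) = (1056/2799)   [reduce mod 2799]
1056 = 2^5·33; (2/2799) = +1 since 2799 mod 8 = 7, so (1056/2799) = (+1)^5·(33/2799); sign now -1
reciprocity: (33/2799) = +1·(2799/33) since 33 mod 4 = 1, 2799 mod 4 = 3; sign now -1
(2799/33) = (27/33)   [reduce mod 33]
reciprocity: (27/33) = +1·(33/27) since 27 mod 4 = 3, 33 mod 4 = 1; sign now -1
(33/27) = (6/27)   [reduce mod 27]
6 = 2^1·3; (2/27) = -1 since 27 mod 8 = 3, so (6/27) = (-1)^1·(3/27); sign now +1
reciprocity: (3/27) = -1·(27/3) since 3 mod 4 = 3, 27 mod 4 = 3; sign now -1
(27/3) = (0/3)   [reduce mod 3]
(0/3) = 0   [gcd(a, n) > 1]; final value = 0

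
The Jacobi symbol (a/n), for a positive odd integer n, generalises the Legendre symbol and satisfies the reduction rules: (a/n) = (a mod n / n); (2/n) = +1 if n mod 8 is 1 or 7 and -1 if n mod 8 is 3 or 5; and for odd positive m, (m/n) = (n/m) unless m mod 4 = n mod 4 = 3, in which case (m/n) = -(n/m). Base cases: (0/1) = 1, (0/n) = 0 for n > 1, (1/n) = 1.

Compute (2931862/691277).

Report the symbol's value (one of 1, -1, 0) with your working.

-1

(2931862/691277): 2931862 mod 691277 = 166754, so (2931862/691277) = (166754/691277)
factor out 2^1: 166754 = 2^1·83377; with 691277 mod 8 = 5, (2/691277) = -1; sign now -1; continue with (83377/691277)
flip (83377/691277) -> (691277/83377): both odd, 83377 mod 4 = 1, 691277 mod 4 = 1, so the flip contributes +1; sign now -1
(691277/83377): 691277 mod 83377 = 24261, so (691277/83377) = (24261/83377)
flip (24261/83377) -> (83377/24261): both odd, 24261 mod 4 = 1, 83377 mod 4 = 1, so the flip contributes +1; sign now -1
(83377/24261): 83377 mod 24261 = 10594, so (83377/24261) = (10594/24261)
factor out 2^1: 10594 = 2^1·5297; with 24261 mod 8 = 5, (2/24261) = -1; sign now +1; continue with (5297/24261)
flip (5297/24261) -> (24261/5297): both odd, 5297 mod 4 = 1, 24261 mod 4 = 1, so the flip contributes +1; sign now +1
(24261/5297): 24261 mod 5297 = 3073, so (24261/5297) = (3073/5297)
flip (3073/5297) -> (5297/3073): both odd, 3073 mod 4 = 1, 5297 mod 4 = 1, so the flip contributes +1; sign now +1
(5297/3073): 5297 mod 3073 = 2224, so (5297/3073) = (2224/3073)
factor out 2^4: 2224 = 2^4·139; with 3073 mod 8 = 1, (2/3073) = +1; sign now +1; continue with (139/3073)
flip (139/3073) -> (3073/139): both odd, 139 mod 4 = 3, 3073 mod 4 = 1, so the flip contributes +1; sign now +1
(3073/139): 3073 mod 139 = 15, so (3073/139) = (15/139)
flip (15/139) -> (139/15): both odd, 15 mod 4 = 3, 139 mod 4 = 3, so the flip contributes -1; sign now -1
(139/15): 139 mod 15 = 4, so (139/15) = (4/15)
factor out 2^2: 4 = 2^2·1; with 15 mod 8 = 7, (2/15) = +1; sign now -1; continue with (1/15)
reached (1/15) = 1, so the symbol is -1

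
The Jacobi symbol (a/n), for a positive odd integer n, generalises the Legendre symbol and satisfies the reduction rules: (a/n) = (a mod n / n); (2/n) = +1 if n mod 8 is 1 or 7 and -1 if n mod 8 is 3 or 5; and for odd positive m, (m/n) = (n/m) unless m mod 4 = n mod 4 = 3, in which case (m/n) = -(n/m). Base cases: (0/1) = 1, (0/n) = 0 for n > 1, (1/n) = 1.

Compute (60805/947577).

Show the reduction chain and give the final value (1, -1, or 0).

1

reciprocity: (60805/947577) = +1·(947577/60805) since 60805 mod 4 = 1, 947577 mod 4 = 1; sign now +1
(947577/60805) = (35502/60805)   [reduce mod 60805]
35502 = 2^1·17751; (2/60805) = -1 since 60805 mod 8 = 5, so (35502/60805) = (-1)^1·(17751/60805); sign now -1
reciprocity: (17751/60805) = +1·(60805/17751) since 17751 mod 4 = 3, 60805 mod 4 = 1; sign now -1
(60805/17751) = (7552/17751)   [reduce mod 17751]
7552 = 2^7·59; (2/17751) = +1 since 17751 mod 8 = 7, so (7552/17751) = (+1)^7·(59/17751); sign now -1
reciprocity: (59/17751) = -1·(17751/59) since 59 mod 4 = 3, 17751 mod 4 = 3; sign now +1
(17751/59) = (51/59)   [reduce mod 59]
reciprocity: (51/59) = -1·(59/51) since 51 mod 4 = 3, 59 mod 4 = 3; sign now -1
(59/51) = (8/51)   [reduce mod 51]
8 = 2^3·1; (2/51) = -1 since 51 mod 8 = 3, so (8/51) = (-1)^3·(1/51); sign now +1
(1/51) = 1; final value = sign = +1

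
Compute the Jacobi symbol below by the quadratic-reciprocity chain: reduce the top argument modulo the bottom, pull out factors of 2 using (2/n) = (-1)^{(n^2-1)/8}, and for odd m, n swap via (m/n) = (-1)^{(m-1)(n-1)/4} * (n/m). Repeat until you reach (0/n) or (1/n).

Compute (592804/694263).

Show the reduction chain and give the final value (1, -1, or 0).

-1

factor out 2^2: 592804 = 2^2·148201; with 694263 mod 8 = 7, (2/694263) = +1; sign now +1; continue with (148201/694263)
flip (148201/694263) -> (694263/148201): both odd, 148201 mod 4 = 1, 694263 mod 4 = 3, so the flip contributes +1; sign now +1
(694263/148201): 694263 mod 148201 = 101459, so (694263/148201) = (101459/148201)
flip (101459/148201) -> (148201/101459): both odd, 101459 mod 4 = 3, 148201 mod 4 = 1, so the flip contributes +1; sign now +1
(148201/101459): 148201 mod 101459 = 46742, so (148201/101459) = (46742/101459)
factor out 2^1: 46742 = 2^1·23371; with 101459 mod 8 = 3, (2/101459) = -1; sign now -1; continue with (23371/101459)
flip (23371/101459) -> (101459/23371): both odd, 23371 mod 4 = 3, 101459 mod 4 = 3, so the flip contributes -1; sign now +1
(101459/23371): 101459 mod 23371 = 7975, so (101459/23371) = (7975/23371)
flip (7975/23371) -> (23371/7975): both odd, 7975 mod 4 = 3, 23371 mod 4 = 3, so the flip contributes -1; sign now -1
(23371/7975): 23371 mod 7975 = 7421, so (23371/7975) = (7421/7975)
flip (7421/7975) -> (7975/7421): both odd, 7421 mod 4 = 1, 7975 mod 4 = 3, so the flip contributes +1; sign now -1
(7975/7421): 7975 mod 7421 = 554, so (7975/7421) = (554/7421)
factor out 2^1: 554 = 2^1·277; with 7421 mod 8 = 5, (2/7421) = -1; sign now +1; continue with (277/7421)
flip (277/7421) -> (7421/277): both odd, 277 mod 4 = 1, 7421 mod 4 = 1, so the flip contributes +1; sign now +1
(7421/277): 7421 mod 277 = 219, so (7421/277) = (219/277)
flip (219/277) -> (277/219): both odd, 219 mod 4 = 3, 277 mod 4 = 1, so the flip contributes +1; sign now +1
(277/219): 277 mod 219 = 58, so (277/219) = (58/219)
factor out 2^1: 58 = 2^1·29; with 219 mod 8 = 3, (2/219) = -1; sign now -1; continue with (29/219)
flip (29/219) -> (219/29): both odd, 29 mod 4 = 1, 219 mod 4 = 3, so the flip contributes +1; sign now -1
(219/29): 219 mod 29 = 16, so (219/29) = (16/29)
factor out 2^4: 16 = 2^4·1; with 29 mod 8 = 5, (2/29) = -1; sign now -1; continue with (1/29)
reached (1/29) = 1, so the symbol is -1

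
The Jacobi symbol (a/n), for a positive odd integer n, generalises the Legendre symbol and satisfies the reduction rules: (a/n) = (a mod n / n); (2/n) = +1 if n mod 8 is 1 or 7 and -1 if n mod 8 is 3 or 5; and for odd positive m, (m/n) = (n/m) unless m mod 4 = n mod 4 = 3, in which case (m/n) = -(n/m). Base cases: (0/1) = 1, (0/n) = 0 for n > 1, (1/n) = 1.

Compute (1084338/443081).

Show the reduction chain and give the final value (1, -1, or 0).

0

(1084338/443081): 1084338 mod 443081 = 198176, so (1084338/443081) = (198176/443081)
factor out 2^5: 198176 = 2^5·6193; with 443081 mod 8 = 1, (2/443081) = +1; sign now +1; continue with (6193/443081)
flip (6193/443081) -> (443081/6193): both odd, 6193 mod 4 = 1, 443081 mod 4 = 1, so the flip contributes +1; sign now +1
(443081/6193): 443081 mod 6193 = 3378, so (443081/6193) = (3378/6193)
factor out 2^1: 3378 = 2^1·1689; with 6193 mod 8 = 1, (2/6193) = +1; sign now +1; continue with (1689/6193)
flip (1689/6193) -> (6193/1689): both odd, 1689 mod 4 = 1, 6193 mod 4 = 1, so the flip contributes +1; sign now +1
(6193/1689): 6193 mod 1689 = 1126, so (6193/1689) = (1126/1689)
factor out 2^1: 1126 = 2^1·563; with 1689 mod 8 = 1, (2/1689) = +1; sign now +1; continue with (563/1689)
flip (563/1689) -> (1689/563): both odd, 563 mod 4 = 3, 1689 mod 4 = 1, so the flip contributes +1; sign now +1
(1689/563): 1689 mod 563 = 0, so (1689/563) = (0/563)
reached (0/563); gcd(a, n) > 1, so (0/563) = 0 and the symbol is 0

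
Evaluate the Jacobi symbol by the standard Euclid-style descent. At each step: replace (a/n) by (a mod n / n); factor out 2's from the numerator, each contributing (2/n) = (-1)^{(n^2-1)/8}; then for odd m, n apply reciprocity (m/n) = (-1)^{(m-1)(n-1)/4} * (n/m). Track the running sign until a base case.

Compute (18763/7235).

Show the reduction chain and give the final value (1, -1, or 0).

(18763/7235) = (4293/7235)   [reduce mod 7235]
reciprocity: (4293/7235) = +1·(7235/4293) since 4293 mod 4 = 1, 7235 mod 4 = 3; sign now +1
(7235/4293) = (2942/4293)   [reduce mod 4293]
2942 = 2^1·1471; (2/4293) = -1 since 4293 mod 8 = 5, so (2942/4293) = (-1)^1·(1471/4293); sign now -1
reciprocity: (1471/4293) = +1·(4293/1471) since 1471 mod 4 = 3, 4293 mod 4 = 1; sign now -1
(4293/1471) = (1351/1471)   [reduce mod 1471]
reciprocity: (1351/1471) = -1·(1471/1351) since 1351 mod 4 = 3, 1471 mod 4 = 3; sign now +1
(1471/1351) = (120/1351)   [reduce mod 1351]
120 = 2^3·15; (2/1351) = +1 since 1351 mod 8 = 7, so (120/1351) = (+1)^3·(15/1351); sign now +1
reciprocity: (15/1351) = -1·(1351/15) since 15 mod 4 = 3, 1351 mod 4 = 3; sign now -1
(1351/15) = (1/15)   [reduce mod 15]
(1/15) = 1; final value = sign = -1

-1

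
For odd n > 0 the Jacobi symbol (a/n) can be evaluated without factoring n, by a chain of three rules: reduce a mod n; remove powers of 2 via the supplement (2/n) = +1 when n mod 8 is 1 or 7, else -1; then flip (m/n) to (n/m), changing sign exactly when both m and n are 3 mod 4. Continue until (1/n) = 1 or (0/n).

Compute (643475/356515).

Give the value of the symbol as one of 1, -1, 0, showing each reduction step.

(643475/356515): 643475 mod 356515 = 286960, so (643475/356515) = (286960/356515)
factor out 2^4: 286960 = 2^4·17935; with 356515 mod 8 = 3, (2/356515) = -1; sign now +1; continue with (17935/356515)
flip (17935/356515) -> (356515/17935): both odd, 17935 mod 4 = 3, 356515 mod 4 = 3, so the flip contributes -1; sign now -1
(356515/17935): 356515 mod 17935 = 15750, so (356515/17935) = (15750/17935)
factor out 2^1: 15750 = 2^1·7875; with 17935 mod 8 = 7, (2/17935) = +1; sign now -1; continue with (7875/17935)
flip (7875/17935) -> (17935/7875): both odd, 7875 mod 4 = 3, 17935 mod 4 = 3, so the flip contributes -1; sign now +1
(17935/7875): 17935 mod 7875 = 2185, so (17935/7875) = (2185/7875)
flip (2185/7875) -> (7875/2185): both odd, 2185 mod 4 = 1, 7875 mod 4 = 3, so the flip contributes +1; sign now +1
(7875/2185): 7875 mod 2185 = 1320, so (7875/2185) = (1320/2185)
factor out 2^3: 1320 = 2^3·165; with 2185 mod 8 = 1, (2/2185) = +1; sign now +1; continue with (165/2185)
flip (165/2185) -> (2185/165): both odd, 165 mod 4 = 1, 2185 mod 4 = 1, so the flip contributes +1; sign now +1
(2185/165): 2185 mod 165 = 40, so (2185/165) = (40/165)
factor out 2^3: 40 = 2^3·5; with 165 mod 8 = 5, (2/165) = -1; sign now -1; continue with (5/165)
flip (5/165) -> (165/5): both odd, 5 mod 4 = 1, 165 mod 4 = 1, so the flip contributes +1; sign now -1
(165/5): 165 mod 5 = 0, so (165/5) = (0/5)
reached (0/5); gcd(a, n) > 1, so (0/5) = 0 and the symbol is 0

0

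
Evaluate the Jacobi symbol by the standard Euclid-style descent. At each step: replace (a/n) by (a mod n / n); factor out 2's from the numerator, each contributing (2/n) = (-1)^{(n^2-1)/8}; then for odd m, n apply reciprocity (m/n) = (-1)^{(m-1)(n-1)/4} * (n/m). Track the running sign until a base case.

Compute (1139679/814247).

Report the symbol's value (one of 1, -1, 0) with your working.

1

(1139679/814247) = (325432/814247)   [reduce mod 814247]
325432 = 2^3·40679; (2/814247) = +1 since 814247 mod 8 = 7, so (325432/814247) = (+1)^3·(40679/814247); sign now +1
reciprocity: (40679/814247) = -1·(814247/40679) since 40679 mod 4 = 3, 814247 mod 4 = 3; sign now -1
(814247/40679) = (667/40679)   [reduce mod 40679]
reciprocity: (667/40679) = -1·(40679/667) since 667 mod 4 = 3, 40679 mod 4 = 3; sign now +1
(40679/667) = (659/667)   [reduce mod 667]
reciprocity: (659/667) = -1·(667/659) since 659 mod 4 = 3, 667 mod 4 = 3; sign now -1
(667/659) = (8/659)   [reduce mod 659]
8 = 2^3·1; (2/659) = -1 since 659 mod 8 = 3, so (8/659) = (-1)^3·(1/659); sign now +1
(1/659) = 1; final value = sign = +1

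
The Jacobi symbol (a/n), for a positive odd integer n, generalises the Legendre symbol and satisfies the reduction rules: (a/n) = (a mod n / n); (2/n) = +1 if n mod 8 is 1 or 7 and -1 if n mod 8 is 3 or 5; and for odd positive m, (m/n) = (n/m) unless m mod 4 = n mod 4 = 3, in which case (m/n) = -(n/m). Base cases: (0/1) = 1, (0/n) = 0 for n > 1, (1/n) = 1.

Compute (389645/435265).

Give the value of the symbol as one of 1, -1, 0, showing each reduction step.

0

flip (389645/435265) -> (435265/389645): both odd, 389645 mod 4 = 1, 435265 mod 4 = 1, so the flip contributes +1; sign now +1
(435265/389645): 435265 mod 389645 = 45620, so (435265/389645) = (45620/389645)
factor out 2^2: 45620 = 2^2·11405; with 389645 mod 8 = 5, (2/389645) = -1; sign now +1; continue with (11405/389645)
flip (11405/389645) -> (389645/11405): both odd, 11405 mod 4 = 1, 389645 mod 4 = 1, so the flip contributes +1; sign now +1
(389645/11405): 389645 mod 11405 = 1875, so (389645/11405) = (1875/11405)
flip (1875/11405) -> (11405/1875): both odd, 1875 mod 4 = 3, 11405 mod 4 = 1, so the flip contributes +1; sign now +1
(11405/1875): 11405 mod 1875 = 155, so (11405/1875) = (155/1875)
flip (155/1875) -> (1875/155): both odd, 155 mod 4 = 3, 1875 mod 4 = 3, so the flip contributes -1; sign now -1
(1875/155): 1875 mod 155 = 15, so (1875/155) = (15/155)
flip (15/155) -> (155/15): both odd, 15 mod 4 = 3, 155 mod 4 = 3, so the flip contributes -1; sign now +1
(155/15): 155 mod 15 = 5, so (155/15) = (5/15)
flip (5/15) -> (15/5): both odd, 5 mod 4 = 1, 15 mod 4 = 3, so the flip contributes +1; sign now +1
(15/5): 15 mod 5 = 0, so (15/5) = (0/5)
reached (0/5); gcd(a, n) > 1, so (0/5) = 0 and the symbol is 0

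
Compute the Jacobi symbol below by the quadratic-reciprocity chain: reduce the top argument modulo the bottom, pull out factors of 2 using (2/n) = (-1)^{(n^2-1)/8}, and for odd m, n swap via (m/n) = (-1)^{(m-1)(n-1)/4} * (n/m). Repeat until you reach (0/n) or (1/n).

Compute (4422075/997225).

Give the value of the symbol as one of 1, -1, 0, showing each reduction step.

(4422075/997225): 4422075 mod 997225 = 433175, so (4422075/997225) = (433175/997225)
flip (433175/997225) -> (997225/433175): both odd, 433175 mod 4 = 3, 997225 mod 4 = 1, so the flip contributes +1; sign now +1
(997225/433175): 997225 mod 433175 = 130875, so (997225/433175) = (130875/433175)
flip (130875/433175) -> (433175/130875): both odd, 130875 mod 4 = 3, 433175 mod 4 = 3, so the flip contributes -1; sign now -1
(433175/130875): 433175 mod 130875 = 40550, so (433175/130875) = (40550/130875)
factor out 2^1: 40550 = 2^1·20275; with 130875 mod 8 = 3, (2/130875) = -1; sign now +1; continue with (20275/130875)
flip (20275/130875) -> (130875/20275): both odd, 20275 mod 4 = 3, 130875 mod 4 = 3, so the flip contributes -1; sign now -1
(130875/20275): 130875 mod 20275 = 9225, so (130875/20275) = (9225/20275)
flip (9225/20275) -> (20275/9225): both odd, 9225 mod 4 = 1, 20275 mod 4 = 3, so the flip contributes +1; sign now -1
(20275/9225): 20275 mod 9225 = 1825, so (20275/9225) = (1825/9225)
flip (1825/9225) -> (9225/1825): both odd, 1825 mod 4 = 1, 9225 mod 4 = 1, so the flip contributes +1; sign now -1
(9225/1825): 9225 mod 1825 = 100, so (9225/1825) = (100/1825)
factor out 2^2: 100 = 2^2·25; with 1825 mod 8 = 1, (2/1825) = +1; sign now -1; continue with (25/1825)
flip (25/1825) -> (1825/25): both odd, 25 mod 4 = 1, 1825 mod 4 = 1, so the flip contributes +1; sign now -1
(1825/25): 1825 mod 25 = 0, so (1825/25) = (0/25)
reached (0/25); gcd(a, n) > 1, so (0/25) = 0 and the symbol is 0

0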